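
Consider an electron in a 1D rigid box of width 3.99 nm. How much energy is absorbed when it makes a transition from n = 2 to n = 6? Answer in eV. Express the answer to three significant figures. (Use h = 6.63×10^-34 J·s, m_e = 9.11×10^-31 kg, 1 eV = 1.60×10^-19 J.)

E_1 = h²/(8m_eL²) = 3.789×10^-21 J.
|ΔE| = |2² − 6²|·E_1 = 32·3.789×10^-21 J = 1.212×10^-19 J = 0.758 eV.

|ΔE| = 0.758 eV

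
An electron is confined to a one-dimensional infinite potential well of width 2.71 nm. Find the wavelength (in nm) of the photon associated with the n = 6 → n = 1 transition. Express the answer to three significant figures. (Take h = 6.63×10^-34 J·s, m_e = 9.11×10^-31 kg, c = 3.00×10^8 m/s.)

E_1 = h²/(8m_eL²) = 8.213×10^-21 J, so ΔE = (6² − 1²)E_1 = 2.875×10^-19 J.
λ = hc/ΔE = (6.63×10^-34·3.00×10^8)/2.875×10^-19 = 6.92×10^-7 m = 692 nm.

λ = 692 nm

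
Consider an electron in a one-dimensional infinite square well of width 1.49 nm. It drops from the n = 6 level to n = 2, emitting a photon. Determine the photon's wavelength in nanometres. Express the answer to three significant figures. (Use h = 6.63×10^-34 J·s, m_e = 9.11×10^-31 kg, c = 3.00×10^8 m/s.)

λ = 229 nm

E_1 = h²/(8m_eL²) = 2.717×10^-20 J, so ΔE = (6² − 2²)E_1 = 8.694×10^-19 J.
λ = hc/ΔE = (6.63×10^-34·3.00×10^8)/8.694×10^-19 = 2.29×10^-7 m = 229 nm.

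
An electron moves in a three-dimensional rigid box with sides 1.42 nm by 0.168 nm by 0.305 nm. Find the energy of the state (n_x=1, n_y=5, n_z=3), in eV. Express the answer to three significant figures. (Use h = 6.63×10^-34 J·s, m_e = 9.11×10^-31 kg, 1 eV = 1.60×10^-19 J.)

E = 371 eV

For a 3D rectangular well E = (h²/8m_e)·Σ n_i²/L_i² = (6.63×10^-34)²/(8·9.11×10^-31) · [1²/(1.42 nm)² + 5²/(0.168 nm)² + 3²/(0.305 nm)²].
Evaluating gives E = 5.929×10^-17 J = 371 eV.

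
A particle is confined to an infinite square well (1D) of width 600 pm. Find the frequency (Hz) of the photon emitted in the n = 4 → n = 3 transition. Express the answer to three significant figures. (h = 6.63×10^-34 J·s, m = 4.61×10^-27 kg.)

f = 3.50×10^11 Hz

E_1 = h²/(8mL²) = 3.311×10^-23 J and ΔE = (4² − 3²)E_1 = 2.318×10^-22 J.
f = ΔE/h = 2.318×10^-22/6.63×10^-34 = 3.50×10^11 Hz.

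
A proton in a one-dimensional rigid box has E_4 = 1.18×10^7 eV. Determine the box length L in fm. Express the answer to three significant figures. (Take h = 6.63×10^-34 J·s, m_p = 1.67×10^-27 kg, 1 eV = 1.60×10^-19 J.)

From E_n = n²h²/(8m_pL²), L = n·h/√(8m_pE_n).
E_4 = 1.18×10^7 eV = 1.888×10^-12 J, so L = 4·6.63×10^-34/√(8·1.67×10^-27·1.888×10^-12) = 1.67×10^-14 m = 16.7 fm.

L = 16.7 fm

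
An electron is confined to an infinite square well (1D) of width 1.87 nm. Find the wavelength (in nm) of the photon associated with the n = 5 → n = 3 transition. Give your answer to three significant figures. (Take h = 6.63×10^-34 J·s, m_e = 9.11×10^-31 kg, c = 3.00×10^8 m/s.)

λ = 721 nm

E_1 = h²/(8m_eL²) = 1.725×10^-20 J, so ΔE = (5² − 3²)E_1 = 2.760×10^-19 J.
λ = hc/ΔE = (6.63×10^-34·3.00×10^8)/2.760×10^-19 = 7.21×10^-7 m = 721 nm.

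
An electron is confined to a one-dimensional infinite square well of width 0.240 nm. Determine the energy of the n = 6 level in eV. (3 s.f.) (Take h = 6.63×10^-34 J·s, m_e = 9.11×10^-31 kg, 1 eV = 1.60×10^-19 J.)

For an infinite well E_n = n²h²/(8m_eL²), so E_1 = h²/(8m_eL²) = (6.63×10^-34)²/(8·9.11×10^-31·(2.40×10^-10 m)²) = 1.047×10^-18 J.
Then E_6 = 6²·E_1 = 36·1.047×10^-18 J = 3.769×10^-17 J.
Converting, E_6 = 3.769×10^-17 J / (1.60×10^-19 J/eV) = 236 eV.

E_6 = 236 eV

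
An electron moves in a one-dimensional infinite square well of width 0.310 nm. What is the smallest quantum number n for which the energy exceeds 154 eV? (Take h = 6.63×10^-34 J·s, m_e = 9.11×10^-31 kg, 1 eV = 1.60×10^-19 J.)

n = 7

E_1 = h²/(8m_eL²) = 6.276×10^-19 J = 3.923 eV.
Need n² > 154/3.923 = 39.26, i.e. n > 6.266.
The smallest integer satisfying this is n = 7.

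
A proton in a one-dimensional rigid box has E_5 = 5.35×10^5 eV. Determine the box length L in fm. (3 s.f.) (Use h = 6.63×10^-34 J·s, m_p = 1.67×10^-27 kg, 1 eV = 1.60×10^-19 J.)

From E_n = n²h²/(8m_pL²), L = n·h/√(8m_pE_n).
E_5 = 5.35×10^5 eV = 8.560×10^-14 J, so L = 5·6.63×10^-34/√(8·1.67×10^-27·8.560×10^-14) = 9.80×10^-14 m = 98.0 fm.

L = 98.0 fm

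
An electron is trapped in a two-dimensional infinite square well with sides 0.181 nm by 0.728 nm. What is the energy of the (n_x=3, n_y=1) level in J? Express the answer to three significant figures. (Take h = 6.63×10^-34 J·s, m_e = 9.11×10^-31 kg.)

For a 2D rectangular well E = (h²/8m_e)·Σ n_i²/L_i² = (6.63×10^-34)²/(8·9.11×10^-31) · [3²/(0.181 nm)² + 1²/(0.728 nm)²].
Evaluating gives E = 1.67×10^-17 J.

E = 1.67×10^-17 J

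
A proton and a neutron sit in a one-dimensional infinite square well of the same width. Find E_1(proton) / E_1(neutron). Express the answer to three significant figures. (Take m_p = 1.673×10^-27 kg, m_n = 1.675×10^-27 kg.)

1.00

E_n ∝ 1/m at fixed n and L, so the ratio is m_n/m_p = 1.675×10^-27/1.673×10^-27 = 1.00.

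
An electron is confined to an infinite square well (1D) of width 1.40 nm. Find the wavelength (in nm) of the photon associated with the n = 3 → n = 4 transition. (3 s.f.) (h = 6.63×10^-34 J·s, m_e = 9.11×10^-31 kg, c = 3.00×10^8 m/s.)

E_1 = h²/(8m_eL²) = 3.077×10^-20 J, so ΔE = (4² − 3²)E_1 = 2.154×10^-19 J.
λ = hc/ΔE = (6.63×10^-34·3.00×10^8)/2.154×10^-19 = 9.23×10^-7 m = 923 nm.

λ = 923 nm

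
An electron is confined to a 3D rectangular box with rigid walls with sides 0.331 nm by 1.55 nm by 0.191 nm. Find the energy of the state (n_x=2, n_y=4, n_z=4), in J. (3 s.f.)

E = 2.90×10^-17 J

For a 3D rectangular well E = (h²/8m_e)·Σ n_i²/L_i² = (6.626×10^-34)²/(8·9.109×10^-31) · [2²/(0.331 nm)² + 4²/(1.55 nm)² + 4²/(0.191 nm)²].
Evaluating gives E = 2.90×10^-17 J.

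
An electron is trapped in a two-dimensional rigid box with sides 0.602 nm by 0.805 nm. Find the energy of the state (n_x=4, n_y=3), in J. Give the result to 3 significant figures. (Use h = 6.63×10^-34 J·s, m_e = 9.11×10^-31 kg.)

E = 3.50×10^-18 J

For a 2D rectangular well E = (h²/8m_e)·Σ n_i²/L_i² = (6.63×10^-34)²/(8·9.11×10^-31) · [4²/(0.602 nm)² + 3²/(0.805 nm)²].
Evaluating gives E = 3.50×10^-18 J.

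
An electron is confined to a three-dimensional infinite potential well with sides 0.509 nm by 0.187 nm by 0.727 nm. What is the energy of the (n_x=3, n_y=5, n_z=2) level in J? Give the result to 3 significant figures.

E = 4.56×10^-17 J

For a 3D rectangular well E = (h²/8m_e)·Σ n_i²/L_i² = (6.626×10^-34)²/(8·9.109×10^-31) · [3²/(0.509 nm)² + 5²/(0.187 nm)² + 2²/(0.727 nm)²].
Evaluating gives E = 4.56×10^-17 J.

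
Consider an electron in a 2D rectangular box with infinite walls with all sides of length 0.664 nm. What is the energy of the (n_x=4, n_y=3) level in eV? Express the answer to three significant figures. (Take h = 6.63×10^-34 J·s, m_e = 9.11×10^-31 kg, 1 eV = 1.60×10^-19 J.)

For a 2D rectangular well E = (h²/8m_e)·Σ n_i²/L_i² = (6.63×10^-34)²/(8·9.11×10^-31) · [4²/(0.664 nm)² + 3²/(0.664 nm)²].
Evaluating gives E = 3.420×10^-18 J = 21.4 eV.

E = 21.4 eV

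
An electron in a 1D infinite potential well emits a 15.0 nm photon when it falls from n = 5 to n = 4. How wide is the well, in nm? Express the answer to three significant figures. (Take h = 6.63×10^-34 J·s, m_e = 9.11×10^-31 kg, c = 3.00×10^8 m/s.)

The photon carries ΔE = hc/λ = 6.63×10^-34·3.00×10^8/1.50×10^-8 m = 1.326×10^-17 J.
Since ΔE = (5² − 4²)E_1, E_1 = 1.473×10^-18 J, and L = h/√(8m_eE_1) = 2.02×10^-10 m = 0.202 nm.

L = 0.202 nm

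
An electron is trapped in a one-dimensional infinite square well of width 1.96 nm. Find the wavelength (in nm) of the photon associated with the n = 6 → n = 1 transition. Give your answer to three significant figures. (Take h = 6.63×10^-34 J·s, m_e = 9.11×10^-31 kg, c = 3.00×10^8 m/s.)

E_1 = h²/(8m_eL²) = 1.570×10^-20 J, so ΔE = (6² − 1²)E_1 = 5.495×10^-19 J.
λ = hc/ΔE = (6.63×10^-34·3.00×10^8)/5.495×10^-19 = 3.62×10^-7 m = 362 nm.

λ = 362 nm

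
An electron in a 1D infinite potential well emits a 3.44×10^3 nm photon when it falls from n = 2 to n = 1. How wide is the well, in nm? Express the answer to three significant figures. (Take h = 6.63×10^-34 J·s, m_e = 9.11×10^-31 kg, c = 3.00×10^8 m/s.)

The photon carries ΔE = hc/λ = 6.63×10^-34·3.00×10^8/3.44×10^-6 m = 5.782×10^-20 J.
Since ΔE = (2² − 1²)E_1, E_1 = 1.927×10^-20 J, and L = h/√(8m_eE_1) = 1.77×10^-9 m = 1.77 nm.

L = 1.77 nm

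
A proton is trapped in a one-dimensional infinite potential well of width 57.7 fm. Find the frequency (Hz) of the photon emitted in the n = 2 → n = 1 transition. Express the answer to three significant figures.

f = 4.46×10^19 Hz

E_1 = h²/(8m_pL²) = 9.853×10^-15 J and ΔE = (2² − 1²)E_1 = 2.956×10^-14 J.
f = ΔE/h = 2.956×10^-14/6.626×10^-34 = 4.46×10^19 Hz.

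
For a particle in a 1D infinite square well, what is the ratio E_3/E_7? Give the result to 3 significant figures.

0.184

E_n ∝ n², so E_3/E_7 = 3²/7² = 9/49 = 0.184.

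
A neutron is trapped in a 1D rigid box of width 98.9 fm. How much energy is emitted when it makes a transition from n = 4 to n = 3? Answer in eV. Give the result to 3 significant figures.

E_1 = h²/(8m_nL²) = 3.350×10^-15 J.
|ΔE| = |4² − 3²|·E_1 = 7·3.350×10^-15 J = 2.345×10^-14 J = 1.46×10^5 eV.

|ΔE| = 1.46×10^5 eV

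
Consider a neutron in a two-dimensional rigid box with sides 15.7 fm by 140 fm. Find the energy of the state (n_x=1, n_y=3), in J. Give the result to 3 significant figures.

E = 1.48×10^-13 J

For a 2D rectangular well E = (h²/8m_n)·Σ n_i²/L_i² = (6.626×10^-34)²/(8·1.675×10^-27) · [1²/(15.7 fm)² + 3²/(140 fm)²].
Evaluating gives E = 1.48×10^-13 J.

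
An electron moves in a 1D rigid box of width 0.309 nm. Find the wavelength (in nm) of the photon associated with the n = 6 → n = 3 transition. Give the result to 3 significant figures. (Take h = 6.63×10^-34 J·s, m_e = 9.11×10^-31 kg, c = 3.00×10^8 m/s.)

λ = 11.7 nm

E_1 = h²/(8m_eL²) = 6.317×10^-19 J, so ΔE = (6² − 3²)E_1 = 1.706×10^-17 J.
λ = hc/ΔE = (6.63×10^-34·3.00×10^8)/1.706×10^-17 = 1.17×10^-8 m = 11.7 nm.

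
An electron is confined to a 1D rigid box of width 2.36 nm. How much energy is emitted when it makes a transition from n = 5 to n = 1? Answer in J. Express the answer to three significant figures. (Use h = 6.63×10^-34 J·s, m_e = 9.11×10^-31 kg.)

|ΔE| = 2.60×10^-19 J

E_1 = h²/(8m_eL²) = 1.083×10^-20 J.
|ΔE| = |5² − 1²|·E_1 = 24·1.083×10^-20 J = 2.60×10^-19 J.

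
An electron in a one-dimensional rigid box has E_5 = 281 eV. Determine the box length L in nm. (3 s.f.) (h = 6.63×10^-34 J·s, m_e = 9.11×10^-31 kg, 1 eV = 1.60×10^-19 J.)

From E_n = n²h²/(8m_eL²), L = n·h/√(8m_eE_n).
E_5 = 281 eV = 4.496×10^-17 J, so L = 5·6.63×10^-34/√(8·9.11×10^-31·4.496×10^-17) = 1.83×10^-10 m = 0.183 nm.

L = 0.183 nm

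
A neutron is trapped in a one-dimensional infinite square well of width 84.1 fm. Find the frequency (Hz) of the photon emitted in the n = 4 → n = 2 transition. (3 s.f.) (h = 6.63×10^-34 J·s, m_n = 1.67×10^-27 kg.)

f = 8.42×10^19 Hz

E_1 = h²/(8m_nL²) = 4.652×10^-15 J and ΔE = (4² − 2²)E_1 = 5.582×10^-14 J.
f = ΔE/h = 5.582×10^-14/6.63×10^-34 = 8.42×10^19 Hz.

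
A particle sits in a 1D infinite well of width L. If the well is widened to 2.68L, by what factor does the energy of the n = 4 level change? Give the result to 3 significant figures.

E_n ∝ 1/L², so the energy scales by 1/2.68² = 0.139.

0.139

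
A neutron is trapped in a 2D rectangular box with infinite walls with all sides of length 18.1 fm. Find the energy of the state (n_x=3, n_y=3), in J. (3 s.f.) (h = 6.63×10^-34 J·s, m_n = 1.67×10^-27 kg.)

E = 1.81×10^-12 J

For a 2D rectangular well E = (h²/8m_n)·Σ n_i²/L_i² = (6.63×10^-34)²/(8·1.67×10^-27) · [3²/(18.1 fm)² + 3²/(18.1 fm)²].
Evaluating gives E = 1.81×10^-12 J.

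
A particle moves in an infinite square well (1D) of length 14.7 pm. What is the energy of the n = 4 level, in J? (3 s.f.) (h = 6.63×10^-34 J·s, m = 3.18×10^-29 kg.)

For an infinite well E_n = n²h²/(8mL²), so E_1 = h²/(8mL²) = (6.63×10^-34)²/(8·3.18×10^-29·(1.47×10^-11 m)²) = 7.996×10^-18 J.
Then E_4 = 4²·E_1 = 16·7.996×10^-18 J = 1.28×10^-16 J.

E_4 = 1.28×10^-16 J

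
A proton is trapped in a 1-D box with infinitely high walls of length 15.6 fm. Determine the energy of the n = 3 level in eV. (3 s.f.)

For an infinite well E_n = n²h²/(8m_pL²), so E_1 = h²/(8m_pL²) = (6.626×10^-34)²/(8·1.673×10^-27·(1.56×10^-14 m)²) = 1.348×10^-13 J.
Then E_3 = 3²·E_1 = 9·1.348×10^-13 J = 1.213×10^-12 J.
Converting, E_3 = 1.213×10^-12 J / (1.602×10^-19 J/eV) = 7.57×10^6 eV.

E_3 = 7.57×10^6 eV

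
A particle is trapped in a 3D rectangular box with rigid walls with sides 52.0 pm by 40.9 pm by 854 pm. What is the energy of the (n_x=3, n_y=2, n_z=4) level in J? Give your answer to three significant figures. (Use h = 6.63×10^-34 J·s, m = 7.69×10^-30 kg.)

For a 3D rectangular well E = (h²/8m)·Σ n_i²/L_i² = (6.63×10^-34)²/(8·7.69×10^-30) · [3²/(52.0 pm)² + 2²/(40.9 pm)² + 4²/(854 pm)²].
Evaluating gives E = 4.10×10^-17 J.

E = 4.10×10^-17 J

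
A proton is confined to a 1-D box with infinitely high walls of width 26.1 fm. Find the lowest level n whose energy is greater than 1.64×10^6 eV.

E_1 = h²/(8m_pL²) = 4.815×10^-14 J = 3.006×10^5 eV.
Need n² > 1.64×10^6/3.006×10^5 = 5.456, i.e. n > 2.336.
The smallest integer satisfying this is n = 3.

n = 3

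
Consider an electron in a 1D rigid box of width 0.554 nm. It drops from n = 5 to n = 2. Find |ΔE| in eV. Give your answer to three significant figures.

E_1 = h²/(8m_eL²) = 1.963×10^-19 J.
|ΔE| = |5² − 2²|·E_1 = 21·1.963×10^-19 J = 4.122×10^-18 J = 25.7 eV.

|ΔE| = 25.7 eV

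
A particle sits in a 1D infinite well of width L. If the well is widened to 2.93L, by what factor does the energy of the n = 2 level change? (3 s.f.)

E_n ∝ 1/L², so the energy scales by 1/2.93² = 0.116.

0.116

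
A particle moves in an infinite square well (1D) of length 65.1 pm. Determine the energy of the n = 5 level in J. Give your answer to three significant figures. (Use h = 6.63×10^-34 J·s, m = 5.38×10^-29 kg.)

For an infinite well E_n = n²h²/(8mL²), so E_1 = h²/(8mL²) = (6.63×10^-34)²/(8·5.38×10^-29·(6.51×10^-11 m)²) = 2.410×10^-19 J.
Then E_5 = 5²·E_1 = 25·2.410×10^-19 J = 6.02×10^-18 J.

E_5 = 6.02×10^-18 J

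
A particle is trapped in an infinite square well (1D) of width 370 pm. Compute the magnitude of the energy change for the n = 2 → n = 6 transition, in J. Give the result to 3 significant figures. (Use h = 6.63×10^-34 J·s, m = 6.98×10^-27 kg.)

E_1 = h²/(8mL²) = 5.750×10^-23 J.
|ΔE| = |2² − 6²|·E_1 = 32·5.750×10^-23 J = 1.84×10^-21 J.

|ΔE| = 1.84×10^-21 J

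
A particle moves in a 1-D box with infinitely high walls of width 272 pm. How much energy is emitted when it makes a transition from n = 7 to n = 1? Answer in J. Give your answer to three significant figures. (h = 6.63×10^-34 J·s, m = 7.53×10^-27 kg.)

E_1 = h²/(8mL²) = 9.863×10^-23 J.
|ΔE| = |7² − 1²|·E_1 = 48·9.863×10^-23 J = 4.73×10^-21 J.

|ΔE| = 4.73×10^-21 J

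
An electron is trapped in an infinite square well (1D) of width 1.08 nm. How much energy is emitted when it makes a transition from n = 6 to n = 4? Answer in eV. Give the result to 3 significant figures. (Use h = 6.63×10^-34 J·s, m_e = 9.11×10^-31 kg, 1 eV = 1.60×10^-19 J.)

E_1 = h²/(8m_eL²) = 5.171×10^-20 J.
|ΔE| = |6² − 4²|·E_1 = 20·5.171×10^-20 J = 1.034×10^-18 J = 6.46 eV.

|ΔE| = 6.46 eV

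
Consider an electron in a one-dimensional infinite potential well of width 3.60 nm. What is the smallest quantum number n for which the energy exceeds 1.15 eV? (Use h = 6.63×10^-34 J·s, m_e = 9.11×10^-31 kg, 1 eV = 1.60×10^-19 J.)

E_1 = h²/(8m_eL²) = 4.654×10^-21 J = 0.02909 eV.
Need n² > 1.15/0.02909 = 39.53, i.e. n > 6.287.
The smallest integer satisfying this is n = 7.

n = 7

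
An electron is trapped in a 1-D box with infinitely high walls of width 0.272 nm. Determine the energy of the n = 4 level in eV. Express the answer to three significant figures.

E_4 = 81.3 eV

For an infinite well E_n = n²h²/(8m_eL²), so E_1 = h²/(8m_eL²) = (6.626×10^-34)²/(8·9.109×10^-31·(2.72×10^-10 m)²) = 8.143×10^-19 J.
Then E_4 = 4²·E_1 = 16·8.143×10^-19 J = 1.303×10^-17 J.
Converting, E_4 = 1.303×10^-17 J / (1.602×10^-19 J/eV) = 81.3 eV.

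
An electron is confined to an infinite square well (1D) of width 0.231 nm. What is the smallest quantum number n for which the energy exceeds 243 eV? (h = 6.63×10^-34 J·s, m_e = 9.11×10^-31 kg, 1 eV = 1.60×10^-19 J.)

E_1 = h²/(8m_eL²) = 1.130×10^-18 J = 7.062 eV.
Need n² > 243/7.062 = 34.41, i.e. n > 5.866.
The smallest integer satisfying this is n = 6.

n = 6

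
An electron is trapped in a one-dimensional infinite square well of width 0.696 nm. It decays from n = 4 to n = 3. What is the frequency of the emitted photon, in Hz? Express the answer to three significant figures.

E_1 = h²/(8m_eL²) = 1.244×10^-19 J and ΔE = (4² − 3²)E_1 = 8.708×10^-19 J.
f = ΔE/h = 8.708×10^-19/6.626×10^-34 = 1.31×10^15 Hz.

f = 1.31×10^15 Hz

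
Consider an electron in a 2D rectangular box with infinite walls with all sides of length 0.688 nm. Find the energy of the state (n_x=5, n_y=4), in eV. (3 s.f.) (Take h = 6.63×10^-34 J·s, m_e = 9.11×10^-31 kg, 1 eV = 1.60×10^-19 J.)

For a 2D rectangular well E = (h²/8m_e)·Σ n_i²/L_i² = (6.63×10^-34)²/(8·9.11×10^-31) · [5²/(0.688 nm)² + 4²/(0.688 nm)²].
Evaluating gives E = 5.224×10^-18 J = 32.7 eV.

E = 32.7 eV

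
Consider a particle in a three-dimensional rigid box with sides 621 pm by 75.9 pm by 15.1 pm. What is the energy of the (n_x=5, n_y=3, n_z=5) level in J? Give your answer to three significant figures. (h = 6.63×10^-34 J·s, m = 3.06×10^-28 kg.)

For a 3D rectangular well E = (h²/8m)·Σ n_i²/L_i² = (6.63×10^-34)²/(8·3.06×10^-28) · [5²/(621 pm)² + 3²/(75.9 pm)² + 5²/(15.1 pm)²].
Evaluating gives E = 2.00×10^-17 J.

E = 2.00×10^-17 J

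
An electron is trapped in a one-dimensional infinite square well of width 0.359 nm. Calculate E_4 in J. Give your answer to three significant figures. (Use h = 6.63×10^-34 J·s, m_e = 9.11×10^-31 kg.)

E_4 = 7.49×10^-18 J

For an infinite well E_n = n²h²/(8m_eL²), so E_1 = h²/(8m_eL²) = (6.63×10^-34)²/(8·9.11×10^-31·(3.59×10^-10 m)²) = 4.680×10^-19 J.
Then E_4 = 4²·E_1 = 16·4.680×10^-19 J = 7.49×10^-18 J.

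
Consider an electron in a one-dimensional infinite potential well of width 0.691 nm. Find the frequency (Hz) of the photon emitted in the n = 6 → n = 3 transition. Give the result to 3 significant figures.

E_1 = h²/(8m_eL²) = 1.262×10^-19 J and ΔE = (6² − 3²)E_1 = 3.407×10^-18 J.
f = ΔE/h = 3.407×10^-18/6.626×10^-34 = 5.14×10^15 Hz.

f = 5.14×10^15 Hz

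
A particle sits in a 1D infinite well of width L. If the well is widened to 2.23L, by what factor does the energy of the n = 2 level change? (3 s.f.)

E_n ∝ 1/L², so the energy scales by 1/2.23² = 0.201.

0.201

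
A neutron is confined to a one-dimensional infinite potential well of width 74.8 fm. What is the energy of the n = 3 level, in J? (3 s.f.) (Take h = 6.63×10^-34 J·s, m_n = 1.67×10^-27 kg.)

For an infinite well E_n = n²h²/(8m_nL²), so E_1 = h²/(8m_nL²) = (6.63×10^-34)²/(8·1.67×10^-27·(7.48×10^-14 m)²) = 5.881×10^-15 J.
Then E_3 = 3²·E_1 = 9·5.881×10^-15 J = 5.29×10^-14 J.

E_3 = 5.29×10^-14 J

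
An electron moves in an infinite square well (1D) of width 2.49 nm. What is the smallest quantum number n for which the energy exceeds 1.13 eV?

E_1 = h²/(8m_eL²) = 9.717×10^-21 J = 0.06066 eV.
Need n² > 1.13/0.06066 = 18.63, i.e. n > 4.316.
The smallest integer satisfying this is n = 5.

n = 5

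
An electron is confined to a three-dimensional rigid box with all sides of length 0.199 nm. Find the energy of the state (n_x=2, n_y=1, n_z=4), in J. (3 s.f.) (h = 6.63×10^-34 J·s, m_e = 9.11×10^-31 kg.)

E = 3.20×10^-17 J

For a 3D rectangular well E = (h²/8m_e)·Σ n_i²/L_i² = (6.63×10^-34)²/(8·9.11×10^-31) · [2²/(0.199 nm)² + 1²/(0.199 nm)² + 4²/(0.199 nm)²].
Evaluating gives E = 3.20×10^-17 J.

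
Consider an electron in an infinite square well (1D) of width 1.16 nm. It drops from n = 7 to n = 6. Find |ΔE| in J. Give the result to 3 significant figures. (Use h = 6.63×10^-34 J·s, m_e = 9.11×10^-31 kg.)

E_1 = h²/(8m_eL²) = 4.482×10^-20 J.
|ΔE| = |7² − 6²|·E_1 = 13·4.482×10^-20 J = 5.83×10^-19 J.

|ΔE| = 5.83×10^-19 J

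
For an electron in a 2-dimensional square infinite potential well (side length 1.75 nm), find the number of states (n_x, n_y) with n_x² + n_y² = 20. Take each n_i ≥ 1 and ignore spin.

The level has n_x² + n_y² = 20. The ordered positive-integer solutions are (2, 4), (4, 2).
That gives 2 states.

degeneracy = 2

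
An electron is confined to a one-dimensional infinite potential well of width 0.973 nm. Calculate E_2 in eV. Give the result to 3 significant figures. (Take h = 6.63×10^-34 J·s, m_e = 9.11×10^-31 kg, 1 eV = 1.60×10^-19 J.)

E_2 = 1.59 eV

For an infinite well E_n = n²h²/(8m_eL²), so E_1 = h²/(8m_eL²) = (6.63×10^-34)²/(8·9.11×10^-31·(9.73×10^-10 m)²) = 6.371×10^-20 J.
Then E_2 = 2²·E_1 = 4·6.371×10^-20 J = 2.548×10^-19 J.
Converting, E_2 = 2.548×10^-19 J / (1.60×10^-19 J/eV) = 1.59 eV.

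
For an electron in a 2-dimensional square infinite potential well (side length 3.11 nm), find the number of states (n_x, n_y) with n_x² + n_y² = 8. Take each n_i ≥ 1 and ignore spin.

The level has n_x² + n_y² = 8. The ordered positive-integer solutions are (2, 2).
That gives 1 state.

degeneracy = 1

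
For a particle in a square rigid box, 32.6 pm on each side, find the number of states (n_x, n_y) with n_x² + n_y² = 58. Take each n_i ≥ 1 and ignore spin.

The level has n_x² + n_y² = 58. The ordered positive-integer solutions are (3, 7), (7, 3).
That gives 2 states.

degeneracy = 2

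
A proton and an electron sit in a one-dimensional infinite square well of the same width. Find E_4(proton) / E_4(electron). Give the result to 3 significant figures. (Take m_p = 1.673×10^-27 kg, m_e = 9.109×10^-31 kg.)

5.44×10^-4

E_n ∝ 1/m at fixed n and L, so the ratio is m_e/m_p = 9.109×10^-31/1.673×10^-27 = 5.44×10^-4.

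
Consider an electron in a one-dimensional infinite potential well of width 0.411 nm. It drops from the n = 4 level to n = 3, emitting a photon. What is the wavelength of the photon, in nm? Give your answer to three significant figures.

E_1 = h²/(8m_eL²) = 3.567×10^-19 J, so ΔE = (4² − 3²)E_1 = 2.497×10^-18 J.
λ = hc/ΔE = (6.626×10^-34·2.998×10^8)/2.497×10^-18 = 7.96×10^-8 m = 79.6 nm.

λ = 79.6 nm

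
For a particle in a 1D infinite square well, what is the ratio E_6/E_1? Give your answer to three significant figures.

36.0

E_n ∝ n², so E_6/E_1 = 6²/1² = 36/1 = 36.0.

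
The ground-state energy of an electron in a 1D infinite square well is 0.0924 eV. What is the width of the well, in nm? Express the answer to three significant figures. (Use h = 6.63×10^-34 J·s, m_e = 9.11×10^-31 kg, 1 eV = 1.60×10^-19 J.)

From E_n = n²h²/(8m_eL²), L = n·h/√(8m_eE_n).
E_1 = 0.0924 eV = 1.478×10^-20 J, so L = 1·6.63×10^-34/√(8·9.11×10^-31·1.478×10^-20) = 2.02×10^-9 m = 2.02 nm.

L = 2.02 nm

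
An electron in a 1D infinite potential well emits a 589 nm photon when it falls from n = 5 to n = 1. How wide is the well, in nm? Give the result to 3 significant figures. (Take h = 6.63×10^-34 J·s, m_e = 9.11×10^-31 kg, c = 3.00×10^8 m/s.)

L = 2.07 nm

The photon carries ΔE = hc/λ = 6.63×10^-34·3.00×10^8/5.89×10^-7 m = 3.377×10^-19 J.
Since ΔE = (5² − 1²)E_1, E_1 = 1.407×10^-20 J, and L = h/√(8m_eE_1) = 2.07×10^-9 m = 2.07 nm.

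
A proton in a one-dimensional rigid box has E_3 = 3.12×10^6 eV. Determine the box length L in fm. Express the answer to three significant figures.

From E_n = n²h²/(8m_pL²), L = n·h/√(8m_pE_n).
E_3 = 3.12×10^6 eV = 4.998×10^-13 J, so L = 3·6.626×10^-34/√(8·1.673×10^-27·4.998×10^-13) = 2.43×10^-14 m = 24.3 fm.

L = 24.3 fm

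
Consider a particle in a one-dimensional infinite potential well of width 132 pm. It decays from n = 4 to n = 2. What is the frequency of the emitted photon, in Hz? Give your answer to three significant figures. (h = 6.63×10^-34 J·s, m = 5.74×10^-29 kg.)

E_1 = h²/(8mL²) = 5.494×10^-20 J and ΔE = (4² − 2²)E_1 = 6.593×10^-19 J.
f = ΔE/h = 6.593×10^-19/6.63×10^-34 = 9.94×10^14 Hz.

f = 9.94×10^14 Hz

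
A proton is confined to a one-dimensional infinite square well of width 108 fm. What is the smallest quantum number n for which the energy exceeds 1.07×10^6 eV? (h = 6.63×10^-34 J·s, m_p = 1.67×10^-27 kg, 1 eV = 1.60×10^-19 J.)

n = 8

E_1 = h²/(8m_pL²) = 2.821×10^-15 J = 1.763×10^4 eV.
Need n² > 1.07×10^6/1.763×10^4 = 60.69, i.e. n > 7.790.
The smallest integer satisfying this is n = 8.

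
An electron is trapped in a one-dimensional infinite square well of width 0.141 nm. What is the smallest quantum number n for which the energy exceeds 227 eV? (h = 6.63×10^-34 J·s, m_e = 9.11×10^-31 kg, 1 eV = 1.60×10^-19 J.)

E_1 = h²/(8m_eL²) = 3.034×10^-18 J = 18.96 eV.
Need n² > 227/18.96 = 11.97, i.e. n > 3.460.
The smallest integer satisfying this is n = 4.

n = 4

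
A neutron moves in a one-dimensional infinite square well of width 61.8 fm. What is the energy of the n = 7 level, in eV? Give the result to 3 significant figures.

E_7 = 2.62×10^6 eV

For an infinite well E_n = n²h²/(8m_nL²), so E_1 = h²/(8m_nL²) = (6.626×10^-34)²/(8·1.675×10^-27·(6.18×10^-14 m)²) = 8.579×10^-15 J.
Then E_7 = 7²·E_1 = 49·8.579×10^-15 J = 4.204×10^-13 J.
Converting, E_7 = 4.204×10^-13 J / (1.602×10^-19 J/eV) = 2.62×10^6 eV.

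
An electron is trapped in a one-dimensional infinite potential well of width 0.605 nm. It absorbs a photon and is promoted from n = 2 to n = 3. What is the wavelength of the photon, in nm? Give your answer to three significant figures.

λ = 241 nm

E_1 = h²/(8m_eL²) = 1.646×10^-19 J, so ΔE = (3² − 2²)E_1 = 8.230×10^-19 J.
λ = hc/ΔE = (6.626×10^-34·2.998×10^8)/8.230×10^-19 = 2.41×10^-7 m = 241 nm.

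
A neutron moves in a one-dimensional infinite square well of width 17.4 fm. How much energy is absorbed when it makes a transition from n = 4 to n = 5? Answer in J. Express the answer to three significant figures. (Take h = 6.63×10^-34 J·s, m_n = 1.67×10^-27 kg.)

E_1 = h²/(8m_nL²) = 1.087×10^-13 J.
|ΔE| = |4² − 5²|·E_1 = 9·1.087×10^-13 J = 9.78×10^-13 J.

|ΔE| = 9.78×10^-13 J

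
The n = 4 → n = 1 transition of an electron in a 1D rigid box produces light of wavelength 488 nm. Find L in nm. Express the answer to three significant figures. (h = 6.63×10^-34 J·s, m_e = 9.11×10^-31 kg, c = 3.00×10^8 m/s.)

The photon carries ΔE = hc/λ = 6.63×10^-34·3.00×10^8/4.88×10^-7 m = 4.076×10^-19 J.
Since ΔE = (4² − 1²)E_1, E_1 = 2.717×10^-20 J, and L = h/√(8m_eE_1) = 1.49×10^-9 m = 1.49 nm.

L = 1.49 nm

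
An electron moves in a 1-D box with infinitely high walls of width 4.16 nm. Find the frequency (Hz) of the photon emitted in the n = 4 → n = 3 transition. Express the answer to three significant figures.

f = 3.68×10^13 Hz

E_1 = h²/(8m_eL²) = 3.481×10^-21 J and ΔE = (4² − 3²)E_1 = 2.437×10^-20 J.
f = ΔE/h = 2.437×10^-20/6.626×10^-34 = 3.68×10^13 Hz.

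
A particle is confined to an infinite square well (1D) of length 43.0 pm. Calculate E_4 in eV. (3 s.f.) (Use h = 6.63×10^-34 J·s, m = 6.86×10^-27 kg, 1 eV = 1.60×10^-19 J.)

For an infinite well E_n = n²h²/(8mL²), so E_1 = h²/(8mL²) = (6.63×10^-34)²/(8·6.86×10^-27·(4.30×10^-11 m)²) = 4.332×10^-21 J.
Then E_4 = 4²·E_1 = 16·4.332×10^-21 J = 6.931×10^-20 J.
Converting, E_4 = 6.931×10^-20 J / (1.60×10^-19 J/eV) = 0.433 eV.

E_4 = 0.433 eV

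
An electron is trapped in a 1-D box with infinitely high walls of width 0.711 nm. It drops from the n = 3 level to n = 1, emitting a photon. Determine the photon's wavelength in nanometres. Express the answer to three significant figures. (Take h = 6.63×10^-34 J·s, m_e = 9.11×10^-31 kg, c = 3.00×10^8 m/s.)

E_1 = h²/(8m_eL²) = 1.193×10^-19 J, so ΔE = (3² − 1²)E_1 = 9.544×10^-19 J.
λ = hc/ΔE = (6.63×10^-34·3.00×10^8)/9.544×10^-19 = 2.08×10^-7 m = 208 nm.

λ = 208 nm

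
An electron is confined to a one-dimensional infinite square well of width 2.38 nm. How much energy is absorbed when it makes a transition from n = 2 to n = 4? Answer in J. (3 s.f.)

|ΔE| = 1.28×10^-19 J

E_1 = h²/(8m_eL²) = 1.064×10^-20 J.
|ΔE| = |2² − 4²|·E_1 = 12·1.064×10^-20 J = 1.28×10^-19 J.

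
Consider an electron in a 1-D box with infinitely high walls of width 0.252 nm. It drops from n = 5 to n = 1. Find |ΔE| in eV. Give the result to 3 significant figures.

E_1 = h²/(8m_eL²) = 9.487×10^-19 J.
|ΔE| = |5² − 1²|·E_1 = 24·9.487×10^-19 J = 2.277×10^-17 J = 142 eV.

|ΔE| = 142 eV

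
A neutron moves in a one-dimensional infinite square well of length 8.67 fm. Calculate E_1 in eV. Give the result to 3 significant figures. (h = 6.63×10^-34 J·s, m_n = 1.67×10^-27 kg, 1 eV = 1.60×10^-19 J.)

For an infinite well E_n = n²h²/(8m_nL²), so E_1 = h²/(8m_nL²) = (6.63×10^-34)²/(8·1.67×10^-27·(8.67×10^-15 m)²) = 4.377×10^-13 J.
Converting, E_1 = 4.377×10^-13 J / (1.60×10^-19 J/eV) = 2.74×10^6 eV.

E_1 = 2.74×10^6 eV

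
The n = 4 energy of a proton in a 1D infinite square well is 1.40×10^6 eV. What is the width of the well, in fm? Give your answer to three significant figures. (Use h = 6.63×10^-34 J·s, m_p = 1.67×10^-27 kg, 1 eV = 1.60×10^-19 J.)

From E_n = n²h²/(8m_pL²), L = n·h/√(8m_pE_n).
E_4 = 1.40×10^6 eV = 2.240×10^-13 J, so L = 4·6.63×10^-34/√(8·1.67×10^-27·2.240×10^-13) = 4.85×10^-14 m = 48.5 fm.

L = 48.5 fm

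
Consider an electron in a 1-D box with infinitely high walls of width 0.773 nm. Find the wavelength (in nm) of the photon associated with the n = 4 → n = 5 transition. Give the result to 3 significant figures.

E_1 = h²/(8m_eL²) = 1.008×10^-19 J, so ΔE = (5² − 4²)E_1 = 9.072×10^-19 J.
λ = hc/ΔE = (6.626×10^-34·2.998×10^8)/9.072×10^-19 = 2.19×10^-7 m = 219 nm.

λ = 219 nm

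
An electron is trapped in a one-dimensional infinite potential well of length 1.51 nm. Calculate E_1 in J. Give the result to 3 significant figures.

E_1 = 2.64×10^-20 J

For an infinite well E_n = n²h²/(8m_eL²), so E_1 = h²/(8m_eL²) = (6.626×10^-34)²/(8·9.109×10^-31·(1.51×10^-9 m)²) = 2.642×10^-20 J.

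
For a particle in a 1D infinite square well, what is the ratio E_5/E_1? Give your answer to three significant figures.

E_n ∝ n², so E_5/E_1 = 5²/1² = 25/1 = 25.0.

25.0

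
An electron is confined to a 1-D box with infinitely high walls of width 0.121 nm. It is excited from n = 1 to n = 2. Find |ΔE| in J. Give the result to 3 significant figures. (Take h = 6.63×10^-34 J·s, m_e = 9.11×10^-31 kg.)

|ΔE| = 1.24×10^-17 J

E_1 = h²/(8m_eL²) = 4.120×10^-18 J.
|ΔE| = |1² − 2²|·E_1 = 3·4.120×10^-18 J = 1.24×10^-17 J.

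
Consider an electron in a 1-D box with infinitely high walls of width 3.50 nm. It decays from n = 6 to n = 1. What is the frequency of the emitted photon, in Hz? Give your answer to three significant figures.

E_1 = h²/(8m_eL²) = 4.918×10^-21 J and ΔE = (6² − 1²)E_1 = 1.721×10^-19 J.
f = ΔE/h = 1.721×10^-19/6.626×10^-34 = 2.60×10^14 Hz.

f = 2.60×10^14 Hz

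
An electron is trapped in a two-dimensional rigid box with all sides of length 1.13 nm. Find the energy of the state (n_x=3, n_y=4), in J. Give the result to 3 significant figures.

For a 2D rectangular well E = (h²/8m_e)·Σ n_i²/L_i² = (6.626×10^-34)²/(8·9.109×10^-31) · [3²/(1.13 nm)² + 4²/(1.13 nm)²].
Evaluating gives E = 1.18×10^-18 J.

E = 1.18×10^-18 J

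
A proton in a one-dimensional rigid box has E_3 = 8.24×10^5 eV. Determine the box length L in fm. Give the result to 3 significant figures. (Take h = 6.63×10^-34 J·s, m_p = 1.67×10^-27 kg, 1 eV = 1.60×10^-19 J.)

From E_n = n²h²/(8m_pL²), L = n·h/√(8m_pE_n).
E_3 = 8.24×10^5 eV = 1.318×10^-13 J, so L = 3·6.63×10^-34/√(8·1.67×10^-27·1.318×10^-13) = 4.74×10^-14 m = 47.4 fm.

L = 47.4 fm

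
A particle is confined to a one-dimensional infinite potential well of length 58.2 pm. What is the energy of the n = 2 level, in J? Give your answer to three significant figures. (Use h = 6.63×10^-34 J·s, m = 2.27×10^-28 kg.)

E_2 = 2.86×10^-19 J

For an infinite well E_n = n²h²/(8mL²), so E_1 = h²/(8mL²) = (6.63×10^-34)²/(8·2.27×10^-28·(5.82×10^-11 m)²) = 7.146×10^-20 J.
Then E_2 = 2²·E_1 = 4·7.146×10^-20 J = 2.86×10^-19 J.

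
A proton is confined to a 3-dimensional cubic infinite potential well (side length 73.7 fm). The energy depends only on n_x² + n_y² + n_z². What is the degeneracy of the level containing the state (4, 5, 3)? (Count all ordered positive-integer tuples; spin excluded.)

The level has n_x² + n_y² + n_z² = 50. The ordered positive-integer solutions are (3, 4, 5), (3, 5, 4), (4, 3, 5), (4, 5, 3), (5, 3, 4), (5, 4, 3).
That gives 6 states.

degeneracy = 6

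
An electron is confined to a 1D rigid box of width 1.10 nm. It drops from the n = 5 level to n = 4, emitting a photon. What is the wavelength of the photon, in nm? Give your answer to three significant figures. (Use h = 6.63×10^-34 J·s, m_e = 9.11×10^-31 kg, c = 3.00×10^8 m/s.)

E_1 = h²/(8m_eL²) = 4.985×10^-20 J, so ΔE = (5² − 4²)E_1 = 4.487×10^-19 J.
λ = hc/ΔE = (6.63×10^-34·3.00×10^8)/4.487×10^-19 = 4.43×10^-7 m = 443 nm.

λ = 443 nm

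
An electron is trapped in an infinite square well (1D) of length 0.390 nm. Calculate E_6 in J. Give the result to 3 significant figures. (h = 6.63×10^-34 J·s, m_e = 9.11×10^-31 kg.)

For an infinite well E_n = n²h²/(8m_eL²), so E_1 = h²/(8m_eL²) = (6.63×10^-34)²/(8·9.11×10^-31·(3.90×10^-10 m)²) = 3.965×10^-19 J.
Then E_6 = 6²·E_1 = 36·3.965×10^-19 J = 1.43×10^-17 J.

E_6 = 1.43×10^-17 J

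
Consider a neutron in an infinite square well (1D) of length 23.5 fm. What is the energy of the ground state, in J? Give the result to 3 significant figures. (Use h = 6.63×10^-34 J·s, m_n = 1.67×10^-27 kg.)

E_1 = 5.96×10^-14 J

For an infinite well E_n = n²h²/(8m_nL²), so E_1 = h²/(8m_nL²) = (6.63×10^-34)²/(8·1.67×10^-27·(2.35×10^-14 m)²) = 5.958×10^-14 J.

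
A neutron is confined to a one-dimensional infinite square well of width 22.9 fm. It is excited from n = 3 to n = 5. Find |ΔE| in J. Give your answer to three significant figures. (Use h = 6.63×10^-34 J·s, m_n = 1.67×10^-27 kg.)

|ΔE| = 1.00×10^-12 J

E_1 = h²/(8m_nL²) = 6.274×10^-14 J.
|ΔE| = |3² − 5²|·E_1 = 16·6.274×10^-14 J = 1.00×10^-12 J.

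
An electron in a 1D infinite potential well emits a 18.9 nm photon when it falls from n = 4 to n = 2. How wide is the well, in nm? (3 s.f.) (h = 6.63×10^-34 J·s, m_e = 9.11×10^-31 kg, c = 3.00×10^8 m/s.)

L = 0.262 nm

The photon carries ΔE = hc/λ = 6.63×10^-34·3.00×10^8/1.89×10^-8 m = 1.052×10^-17 J.
Since ΔE = (4² − 2²)E_1, E_1 = 8.767×10^-19 J, and L = h/√(8m_eE_1) = 2.62×10^-10 m = 0.262 nm.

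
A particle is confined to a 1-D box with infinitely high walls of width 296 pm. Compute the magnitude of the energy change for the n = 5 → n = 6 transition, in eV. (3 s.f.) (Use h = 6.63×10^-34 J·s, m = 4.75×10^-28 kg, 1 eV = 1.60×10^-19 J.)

E_1 = h²/(8mL²) = 1.320×10^-21 J.
|ΔE| = |5² − 6²|·E_1 = 11·1.320×10^-21 J = 1.452×10^-20 J = 0.0908 eV.

|ΔE| = 0.0908 eV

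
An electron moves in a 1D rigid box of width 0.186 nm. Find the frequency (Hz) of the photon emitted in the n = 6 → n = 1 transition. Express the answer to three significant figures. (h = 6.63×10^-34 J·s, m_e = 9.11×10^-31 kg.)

f = 9.20×10^16 Hz

E_1 = h²/(8m_eL²) = 1.743×10^-18 J and ΔE = (6² − 1²)E_1 = 6.100×10^-17 J.
f = ΔE/h = 6.100×10^-17/6.63×10^-34 = 9.20×10^16 Hz.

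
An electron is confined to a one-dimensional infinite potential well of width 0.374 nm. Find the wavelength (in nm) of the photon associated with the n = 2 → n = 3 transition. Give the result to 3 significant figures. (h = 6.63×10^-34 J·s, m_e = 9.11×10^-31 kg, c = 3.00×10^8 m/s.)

E_1 = h²/(8m_eL²) = 4.312×10^-19 J, so ΔE = (3² − 2²)E_1 = 2.156×10^-18 J.
λ = hc/ΔE = (6.63×10^-34·3.00×10^8)/2.156×10^-18 = 9.23×10^-8 m = 92.3 nm.

λ = 92.3 nm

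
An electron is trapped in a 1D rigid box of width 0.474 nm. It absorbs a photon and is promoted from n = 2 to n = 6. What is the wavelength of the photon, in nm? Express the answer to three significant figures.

λ = 23.1 nm

E_1 = h²/(8m_eL²) = 2.682×10^-19 J, so ΔE = (6² − 2²)E_1 = 8.582×10^-18 J.
λ = hc/ΔE = (6.626×10^-34·2.998×10^8)/8.582×10^-18 = 2.31×10^-8 m = 23.1 nm.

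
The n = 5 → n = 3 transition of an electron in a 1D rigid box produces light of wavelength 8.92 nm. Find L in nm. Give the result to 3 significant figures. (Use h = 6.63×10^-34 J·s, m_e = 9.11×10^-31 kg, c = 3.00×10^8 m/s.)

The photon carries ΔE = hc/λ = 6.63×10^-34·3.00×10^8/8.92×10^-9 m = 2.230×10^-17 J.
Since ΔE = (5² − 3²)E_1, E_1 = 1.394×10^-18 J, and L = h/√(8m_eE_1) = 2.08×10^-10 m = 0.208 nm.

L = 0.208 nm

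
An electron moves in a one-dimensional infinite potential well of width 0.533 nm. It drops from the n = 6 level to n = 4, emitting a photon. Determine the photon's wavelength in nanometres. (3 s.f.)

λ = 46.8 nm

E_1 = h²/(8m_eL²) = 2.121×10^-19 J, so ΔE = (6² − 4²)E_1 = 4.242×10^-18 J.
λ = hc/ΔE = (6.626×10^-34·2.998×10^8)/4.242×10^-18 = 4.68×10^-8 m = 46.8 nm.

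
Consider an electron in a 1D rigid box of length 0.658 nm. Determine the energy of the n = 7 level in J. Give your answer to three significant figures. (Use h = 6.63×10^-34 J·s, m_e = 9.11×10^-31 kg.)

For an infinite well E_n = n²h²/(8m_eL²), so E_1 = h²/(8m_eL²) = (6.63×10^-34)²/(8·9.11×10^-31·(6.58×10^-10 m)²) = 1.393×10^-19 J.
Then E_7 = 7²·E_1 = 49·1.393×10^-19 J = 6.83×10^-18 J.

E_7 = 6.83×10^-18 J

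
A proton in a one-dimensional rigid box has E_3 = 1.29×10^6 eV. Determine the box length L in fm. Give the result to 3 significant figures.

From E_n = n²h²/(8m_pL²), L = n·h/√(8m_pE_n).
E_3 = 1.29×10^6 eV = 2.067×10^-13 J, so L = 3·6.626×10^-34/√(8·1.673×10^-27·2.067×10^-13) = 3.78×10^-14 m = 37.8 fm.

L = 37.8 fm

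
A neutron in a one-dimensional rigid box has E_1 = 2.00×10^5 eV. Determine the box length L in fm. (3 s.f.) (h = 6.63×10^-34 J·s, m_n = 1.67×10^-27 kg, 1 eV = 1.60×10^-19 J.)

From E_n = n²h²/(8m_nL²), L = n·h/√(8m_nE_n).
E_1 = 2.00×10^5 eV = 3.200×10^-14 J, so L = 1·6.63×10^-34/√(8·1.67×10^-27·3.200×10^-14) = 3.21×10^-14 m = 32.1 fm.

L = 32.1 fm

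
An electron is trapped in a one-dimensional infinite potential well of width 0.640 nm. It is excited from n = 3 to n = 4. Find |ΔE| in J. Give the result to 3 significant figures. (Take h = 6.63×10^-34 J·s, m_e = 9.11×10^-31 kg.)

|ΔE| = 1.03×10^-18 J

E_1 = h²/(8m_eL²) = 1.473×10^-19 J.
|ΔE| = |3² − 4²|·E_1 = 7·1.473×10^-19 J = 1.03×10^-18 J.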